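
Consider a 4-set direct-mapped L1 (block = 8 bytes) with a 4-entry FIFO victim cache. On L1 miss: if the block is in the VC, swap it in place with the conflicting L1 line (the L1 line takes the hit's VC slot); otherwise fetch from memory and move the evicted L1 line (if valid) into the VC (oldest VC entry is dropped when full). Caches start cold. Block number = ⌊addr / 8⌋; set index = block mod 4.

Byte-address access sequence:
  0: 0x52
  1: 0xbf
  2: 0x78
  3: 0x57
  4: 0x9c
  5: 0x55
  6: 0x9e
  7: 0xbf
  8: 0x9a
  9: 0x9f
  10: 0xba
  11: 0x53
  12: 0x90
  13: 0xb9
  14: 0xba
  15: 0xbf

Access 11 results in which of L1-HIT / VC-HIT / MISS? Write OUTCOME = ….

OUTCOME = L1-HIT

#0 0x52→b10/s2 MISS; vc=[]
#1 0xbf→b23/s3 MISS; vc=[]
#2 0x78→b15/s3 MISS; vc=[23]
#3 0x57→b10/s2 L1-HIT; vc=[23]
#4 0x9c→b19/s3 MISS; vc=[23,15]
#5 0x55→b10/s2 L1-HIT; vc=[23,15]
#6 0x9e→b19/s3 L1-HIT; vc=[23,15]
#7 0xbf→b23/s3 VC-HIT; vc=[19,15]
#8 0x9a→b19/s3 VC-HIT; vc=[23,15]
#9 0x9f→b19/s3 L1-HIT; vc=[23,15]
#10 0xba→b23/s3 VC-HIT; vc=[19,15]
#11 0x53→b10/s2 L1-HIT; vc=[19,15]
#12 0x90→b18/s2 MISS; vc=[19,15,10]
#13 0xb9→b23/s3 L1-HIT; vc=[19,15,10]
#14 0xba→b23/s3 L1-HIT; vc=[19,15,10]
#15 0xbf→b23/s3 L1-HIT; vc=[19,15,10]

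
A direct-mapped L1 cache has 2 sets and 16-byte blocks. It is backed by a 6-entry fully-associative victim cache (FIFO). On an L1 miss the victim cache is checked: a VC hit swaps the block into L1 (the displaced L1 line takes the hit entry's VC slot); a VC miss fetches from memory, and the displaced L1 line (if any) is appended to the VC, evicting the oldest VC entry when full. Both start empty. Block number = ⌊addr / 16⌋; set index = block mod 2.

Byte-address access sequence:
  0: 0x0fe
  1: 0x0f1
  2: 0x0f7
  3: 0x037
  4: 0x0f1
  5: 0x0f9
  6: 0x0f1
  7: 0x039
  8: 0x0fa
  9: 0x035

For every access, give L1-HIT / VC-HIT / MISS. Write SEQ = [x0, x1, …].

  [0] addr=0xfe blk=15 s=1: MISS | VC []
  [1] addr=0xf1 blk=15 s=1: L1-HIT | VC []
  [2] addr=0xf7 blk=15 s=1: L1-HIT | VC []
  [3] addr=0x37 blk=3 s=1: MISS | VC [15]
  [4] addr=0xf1 blk=15 s=1: VC-HIT | VC [3]
  [5] addr=0xf9 blk=15 s=1: L1-HIT | VC [3]
  [6] addr=0xf1 blk=15 s=1: L1-HIT | VC [3]
  [7] addr=0x39 blk=3 s=1: VC-HIT | VC [15]
  [8] addr=0xfa blk=15 s=1: VC-HIT | VC [3]
  [9] addr=0x35 blk=3 s=1: VC-HIT | VC [15]

SEQ = [MISS, L1-HIT, L1-HIT, MISS, VC-HIT, L1-HIT, L1-HIT, VC-HIT, VC-HIT, VC-HIT]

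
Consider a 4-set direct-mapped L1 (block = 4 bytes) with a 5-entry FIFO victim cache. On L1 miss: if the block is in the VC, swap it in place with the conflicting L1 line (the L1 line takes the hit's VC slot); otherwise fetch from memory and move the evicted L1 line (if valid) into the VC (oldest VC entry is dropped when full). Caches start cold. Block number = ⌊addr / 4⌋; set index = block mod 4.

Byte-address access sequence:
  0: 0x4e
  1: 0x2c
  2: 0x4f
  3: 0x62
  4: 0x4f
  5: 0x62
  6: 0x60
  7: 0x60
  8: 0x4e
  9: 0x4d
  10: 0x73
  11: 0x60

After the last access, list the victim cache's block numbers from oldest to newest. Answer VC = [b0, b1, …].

VC = [11, 28]

  [0] addr=0x4e blk=19 s=3: MISS | VC []
  [1] addr=0x2c blk=11 s=3: MISS | VC [19]
  [2] addr=0x4f blk=19 s=3: VC-HIT | VC [11]
  [3] addr=0x62 blk=24 s=0: MISS | VC [11]
  [4] addr=0x4f blk=19 s=3: L1-HIT | VC [11]
  [5] addr=0x62 blk=24 s=0: L1-HIT | VC [11]
  [6] addr=0x60 blk=24 s=0: L1-HIT | VC [11]
  [7] addr=0x60 blk=24 s=0: L1-HIT | VC [11]
  [8] addr=0x4e blk=19 s=3: L1-HIT | VC [11]
  [9] addr=0x4d blk=19 s=3: L1-HIT | VC [11]
  [10] addr=0x73 blk=28 s=0: MISS | VC [11, 24]
  [11] addr=0x60 blk=24 s=0: VC-HIT | VC [11, 28]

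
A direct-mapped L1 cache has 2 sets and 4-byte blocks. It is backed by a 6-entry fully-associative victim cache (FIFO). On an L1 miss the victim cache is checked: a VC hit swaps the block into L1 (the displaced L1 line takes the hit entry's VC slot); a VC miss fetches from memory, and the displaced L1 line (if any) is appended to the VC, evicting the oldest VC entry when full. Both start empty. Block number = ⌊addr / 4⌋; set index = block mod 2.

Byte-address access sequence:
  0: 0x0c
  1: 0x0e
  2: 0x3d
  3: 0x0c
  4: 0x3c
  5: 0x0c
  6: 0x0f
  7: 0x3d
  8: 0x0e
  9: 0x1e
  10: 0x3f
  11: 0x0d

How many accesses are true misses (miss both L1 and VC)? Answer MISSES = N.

#0 0xc→b3/s1 MISS; vc=[]
#1 0xe→b3/s1 L1-HIT; vc=[]
#2 0x3d→b15/s1 MISS; vc=[3]
#3 0xc→b3/s1 VC-HIT; vc=[15]
#4 0x3c→b15/s1 VC-HIT; vc=[3]
#5 0xc→b3/s1 VC-HIT; vc=[15]
#6 0xf→b3/s1 L1-HIT; vc=[15]
#7 0x3d→b15/s1 VC-HIT; vc=[3]
#8 0xe→b3/s1 VC-HIT; vc=[15]
#9 0x1e→b7/s1 MISS; vc=[15,3]
#10 0x3f→b15/s1 VC-HIT; vc=[7,3]
#11 0xd→b3/s1 VC-HIT; vc=[7,15]

MISSES = 3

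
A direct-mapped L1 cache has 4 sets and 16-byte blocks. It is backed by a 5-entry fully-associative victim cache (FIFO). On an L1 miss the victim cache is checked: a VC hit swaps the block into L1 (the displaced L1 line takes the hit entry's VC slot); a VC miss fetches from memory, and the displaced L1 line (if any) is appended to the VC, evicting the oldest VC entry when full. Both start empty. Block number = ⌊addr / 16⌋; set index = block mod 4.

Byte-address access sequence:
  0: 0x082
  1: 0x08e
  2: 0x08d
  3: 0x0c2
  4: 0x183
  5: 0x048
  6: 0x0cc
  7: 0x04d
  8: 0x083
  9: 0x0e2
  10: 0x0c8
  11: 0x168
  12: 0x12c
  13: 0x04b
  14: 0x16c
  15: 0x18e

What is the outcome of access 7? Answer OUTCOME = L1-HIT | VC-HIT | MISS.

  [0] addr=0x82 blk=8 s=0: MISS | VC []
  [1] addr=0x8e blk=8 s=0: L1-HIT | VC []
  [2] addr=0x8d blk=8 s=0: L1-HIT | VC []
  [3] addr=0xc2 blk=12 s=0: MISS | VC [8]
  [4] addr=0x183 blk=24 s=0: MISS | VC [8, 12]
  [5] addr=0x48 blk=4 s=0: MISS | VC [8, 12, 24]
  [6] addr=0xcc blk=12 s=0: VC-HIT | VC [8, 4, 24]
  [7] addr=0x4d blk=4 s=0: VC-HIT | VC [8, 12, 24]
  [8] addr=0x83 blk=8 s=0: VC-HIT | VC [4, 12, 24]
  [9] addr=0xe2 blk=14 s=2: MISS | VC [4, 12, 24]
  [10] addr=0xc8 blk=12 s=0: VC-HIT | VC [4, 8, 24]
  [11] addr=0x168 blk=22 s=2: MISS | VC [4, 8, 24, 14]
  [12] addr=0x12c blk=18 s=2: MISS | VC [4, 8, 24, 14, 22]
  [13] addr=0x4b blk=4 s=0: VC-HIT | VC [12, 8, 24, 14, 22]
  [14] addr=0x16c blk=22 s=2: VC-HIT | VC [12, 8, 24, 14, 18]
  [15] addr=0x18e blk=24 s=0: VC-HIT | VC [12, 8, 4, 14, 18]

OUTCOME = VC-HIT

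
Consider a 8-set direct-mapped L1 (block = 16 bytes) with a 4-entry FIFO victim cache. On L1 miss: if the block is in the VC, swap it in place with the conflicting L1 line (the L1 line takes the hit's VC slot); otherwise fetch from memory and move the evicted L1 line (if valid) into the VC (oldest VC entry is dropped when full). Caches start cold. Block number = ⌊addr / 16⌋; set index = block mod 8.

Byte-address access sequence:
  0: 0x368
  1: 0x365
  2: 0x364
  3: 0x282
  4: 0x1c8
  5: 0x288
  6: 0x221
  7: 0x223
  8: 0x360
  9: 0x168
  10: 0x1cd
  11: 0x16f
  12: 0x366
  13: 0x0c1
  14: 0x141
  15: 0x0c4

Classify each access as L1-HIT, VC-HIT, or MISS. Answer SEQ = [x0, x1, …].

  [0] addr=0x368 blk=54 s=6: MISS | VC []
  [1] addr=0x365 blk=54 s=6: L1-HIT | VC []
  [2] addr=0x364 blk=54 s=6: L1-HIT | VC []
  [3] addr=0x282 blk=40 s=0: MISS | VC []
  [4] addr=0x1c8 blk=28 s=4: MISS | VC []
  [5] addr=0x288 blk=40 s=0: L1-HIT | VC []
  [6] addr=0x221 blk=34 s=2: MISS | VC []
  [7] addr=0x223 blk=34 s=2: L1-HIT | VC []
  [8] addr=0x360 blk=54 s=6: L1-HIT | VC []
  [9] addr=0x168 blk=22 s=6: MISS | VC [54]
  [10] addr=0x1cd blk=28 s=4: L1-HIT | VC [54]
  [11] addr=0x16f blk=22 s=6: L1-HIT | VC [54]
  [12] addr=0x366 blk=54 s=6: VC-HIT | VC [22]
  [13] addr=0xc1 blk=12 s=4: MISS | VC [22, 28]
  [14] addr=0x141 blk=20 s=4: MISS | VC [22, 28, 12]
  [15] addr=0xc4 blk=12 s=4: VC-HIT | VC [22, 28, 20]

SEQ = [MISS, L1-HIT, L1-HIT, MISS, MISS, L1-HIT, MISS, L1-HIT, L1-HIT, MISS, L1-HIT, L1-HIT, VC-HIT, MISS, MISS, VC-HIT]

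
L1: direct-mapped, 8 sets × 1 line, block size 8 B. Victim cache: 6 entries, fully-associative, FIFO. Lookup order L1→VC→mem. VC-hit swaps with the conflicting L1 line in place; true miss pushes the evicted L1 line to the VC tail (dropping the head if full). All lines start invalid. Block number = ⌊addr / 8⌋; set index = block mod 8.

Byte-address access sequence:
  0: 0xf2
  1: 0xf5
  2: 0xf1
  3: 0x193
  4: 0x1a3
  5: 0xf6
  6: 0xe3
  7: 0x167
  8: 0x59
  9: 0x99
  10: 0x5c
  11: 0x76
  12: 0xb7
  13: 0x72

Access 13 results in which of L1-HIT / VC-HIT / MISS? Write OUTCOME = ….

0: 0xf2 (blk 30, set 6) → MISS  vc=[]
1: 0xf5 (blk 30, set 6) → L1-HIT  vc=[]
2: 0xf1 (blk 30, set 6) → L1-HIT  vc=[]
3: 0x193 (blk 50, set 2) → MISS  vc=[]
4: 0x1a3 (blk 52, set 4) → MISS  vc=[]
5: 0xf6 (blk 30, set 6) → L1-HIT  vc=[]
6: 0xe3 (blk 28, set 4) → MISS  vc=[52]
7: 0x167 (blk 44, set 4) → MISS  vc=[52, 28]
8: 0x59 (blk 11, set 3) → MISS  vc=[52, 28]
9: 0x99 (blk 19, set 3) → MISS  vc=[52, 28, 11]
10: 0x5c (blk 11, set 3) → VC-HIT  vc=[52, 28, 19]
11: 0x76 (blk 14, set 6) → MISS  vc=[52, 28, 19, 30]
12: 0xb7 (blk 22, set 6) → MISS  vc=[52, 28, 19, 30, 14]
13: 0x72 (blk 14, set 6) → VC-HIT  vc=[52, 28, 19, 30, 22]

OUTCOME = VC-HIT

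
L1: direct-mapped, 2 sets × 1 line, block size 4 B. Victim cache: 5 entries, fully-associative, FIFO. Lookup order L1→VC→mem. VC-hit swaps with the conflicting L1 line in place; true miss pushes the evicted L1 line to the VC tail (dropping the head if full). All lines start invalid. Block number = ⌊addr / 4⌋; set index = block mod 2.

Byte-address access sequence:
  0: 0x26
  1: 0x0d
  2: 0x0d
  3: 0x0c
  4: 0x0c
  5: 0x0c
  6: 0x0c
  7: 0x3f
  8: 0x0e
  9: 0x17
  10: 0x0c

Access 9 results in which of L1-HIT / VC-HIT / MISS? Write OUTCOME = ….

#0 0x26→b9/s1 MISS; vc=[]
#1 0xd→b3/s1 MISS; vc=[9]
#2 0xd→b3/s1 L1-HIT; vc=[9]
#3 0xc→b3/s1 L1-HIT; vc=[9]
#4 0xc→b3/s1 L1-HIT; vc=[9]
#5 0xc→b3/s1 L1-HIT; vc=[9]
#6 0xc→b3/s1 L1-HIT; vc=[9]
#7 0x3f→b15/s1 MISS; vc=[9,3]
#8 0xe→b3/s1 VC-HIT; vc=[9,15]
#9 0x17→b5/s1 MISS; vc=[9,15,3]
#10 0xc→b3/s1 VC-HIT; vc=[9,15,5]

OUTCOME = MISS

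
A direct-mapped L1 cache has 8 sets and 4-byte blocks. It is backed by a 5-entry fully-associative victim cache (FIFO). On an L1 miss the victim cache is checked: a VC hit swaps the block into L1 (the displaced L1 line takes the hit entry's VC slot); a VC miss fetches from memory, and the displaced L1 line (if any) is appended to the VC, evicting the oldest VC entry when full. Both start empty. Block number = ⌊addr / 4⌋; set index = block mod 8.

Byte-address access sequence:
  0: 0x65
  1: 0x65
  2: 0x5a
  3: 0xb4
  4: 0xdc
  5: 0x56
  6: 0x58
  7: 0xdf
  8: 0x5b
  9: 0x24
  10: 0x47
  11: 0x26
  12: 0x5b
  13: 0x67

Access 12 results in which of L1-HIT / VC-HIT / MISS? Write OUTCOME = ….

OUTCOME = L1-HIT

  [0] addr=0x65 blk=25 s=1: MISS | VC []
  [1] addr=0x65 blk=25 s=1: L1-HIT | VC []
  [2] addr=0x5a blk=22 s=6: MISS | VC []
  [3] addr=0xb4 blk=45 s=5: MISS | VC []
  [4] addr=0xdc blk=55 s=7: MISS | VC []
  [5] addr=0x56 blk=21 s=5: MISS | VC [45]
  [6] addr=0x58 blk=22 s=6: L1-HIT | VC [45]
  [7] addr=0xdf blk=55 s=7: L1-HIT | VC [45]
  [8] addr=0x5b blk=22 s=6: L1-HIT | VC [45]
  [9] addr=0x24 blk=9 s=1: MISS | VC [45, 25]
  [10] addr=0x47 blk=17 s=1: MISS | VC [45, 25, 9]
  [11] addr=0x26 blk=9 s=1: VC-HIT | VC [45, 25, 17]
  [12] addr=0x5b blk=22 s=6: L1-HIT | VC [45, 25, 17]
  [13] addr=0x67 blk=25 s=1: VC-HIT | VC [45, 9, 17]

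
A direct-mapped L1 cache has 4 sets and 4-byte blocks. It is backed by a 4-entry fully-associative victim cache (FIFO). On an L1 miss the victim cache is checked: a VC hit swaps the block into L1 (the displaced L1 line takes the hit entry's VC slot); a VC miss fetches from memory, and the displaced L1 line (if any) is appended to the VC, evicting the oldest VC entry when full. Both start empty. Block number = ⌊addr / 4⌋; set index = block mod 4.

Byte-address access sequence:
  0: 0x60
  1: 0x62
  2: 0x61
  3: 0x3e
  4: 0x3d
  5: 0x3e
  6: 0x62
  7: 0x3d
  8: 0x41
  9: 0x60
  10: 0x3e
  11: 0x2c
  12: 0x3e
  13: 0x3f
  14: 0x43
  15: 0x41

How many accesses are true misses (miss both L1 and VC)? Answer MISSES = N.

#0 0x60→b24/s0 MISS; vc=[]
#1 0x62→b24/s0 L1-HIT; vc=[]
#2 0x61→b24/s0 L1-HIT; vc=[]
#3 0x3e→b15/s3 MISS; vc=[]
#4 0x3d→b15/s3 L1-HIT; vc=[]
#5 0x3e→b15/s3 L1-HIT; vc=[]
#6 0x62→b24/s0 L1-HIT; vc=[]
#7 0x3d→b15/s3 L1-HIT; vc=[]
#8 0x41→b16/s0 MISS; vc=[24]
#9 0x60→b24/s0 VC-HIT; vc=[16]
#10 0x3e→b15/s3 L1-HIT; vc=[16]
#11 0x2c→b11/s3 MISS; vc=[16,15]
#12 0x3e→b15/s3 VC-HIT; vc=[16,11]
#13 0x3f→b15/s3 L1-HIT; vc=[16,11]
#14 0x43→b16/s0 VC-HIT; vc=[24,11]
#15 0x41→b16/s0 L1-HIT; vc=[24,11]

MISSES = 4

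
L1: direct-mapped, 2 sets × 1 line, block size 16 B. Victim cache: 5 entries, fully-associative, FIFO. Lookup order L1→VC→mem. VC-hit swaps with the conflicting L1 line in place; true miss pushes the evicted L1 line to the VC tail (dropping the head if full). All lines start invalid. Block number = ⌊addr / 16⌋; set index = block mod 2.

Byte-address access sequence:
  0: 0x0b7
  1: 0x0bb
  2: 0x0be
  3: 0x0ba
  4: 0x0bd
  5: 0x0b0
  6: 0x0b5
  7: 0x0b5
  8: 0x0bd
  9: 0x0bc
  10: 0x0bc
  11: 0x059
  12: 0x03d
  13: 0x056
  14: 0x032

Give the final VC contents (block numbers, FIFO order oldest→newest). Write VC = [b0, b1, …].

0: 0xb7 (blk 11, set 1) → MISS  vc=[]
1: 0xbb (blk 11, set 1) → L1-HIT  vc=[]
2: 0xbe (blk 11, set 1) → L1-HIT  vc=[]
3: 0xba (blk 11, set 1) → L1-HIT  vc=[]
4: 0xbd (blk 11, set 1) → L1-HIT  vc=[]
5: 0xb0 (blk 11, set 1) → L1-HIT  vc=[]
6: 0xb5 (blk 11, set 1) → L1-HIT  vc=[]
7: 0xb5 (blk 11, set 1) → L1-HIT  vc=[]
8: 0xbd (blk 11, set 1) → L1-HIT  vc=[]
9: 0xbc (blk 11, set 1) → L1-HIT  vc=[]
10: 0xbc (blk 11, set 1) → L1-HIT  vc=[]
11: 0x59 (blk 5, set 1) → MISS  vc=[11]
12: 0x3d (blk 3, set 1) → MISS  vc=[11, 5]
13: 0x56 (blk 5, set 1) → VC-HIT  vc=[11, 3]
14: 0x32 (blk 3, set 1) → VC-HIT  vc=[11, 5]

VC = [11, 5]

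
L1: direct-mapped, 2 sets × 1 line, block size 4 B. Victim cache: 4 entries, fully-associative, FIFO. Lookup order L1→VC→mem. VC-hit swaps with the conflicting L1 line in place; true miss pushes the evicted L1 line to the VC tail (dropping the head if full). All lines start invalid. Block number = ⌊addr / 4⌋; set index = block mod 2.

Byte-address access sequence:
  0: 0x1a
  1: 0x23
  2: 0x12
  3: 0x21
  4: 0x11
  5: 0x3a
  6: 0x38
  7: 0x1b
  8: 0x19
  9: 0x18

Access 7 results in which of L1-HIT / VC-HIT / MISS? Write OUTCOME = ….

OUTCOME = VC-HIT

0: 0x1a (blk 6, set 0) → MISS  vc=[]
1: 0x23 (blk 8, set 0) → MISS  vc=[6]
2: 0x12 (blk 4, set 0) → MISS  vc=[6, 8]
3: 0x21 (blk 8, set 0) → VC-HIT  vc=[6, 4]
4: 0x11 (blk 4, set 0) → VC-HIT  vc=[6, 8]
5: 0x3a (blk 14, set 0) → MISS  vc=[6, 8, 4]
6: 0x38 (blk 14, set 0) → L1-HIT  vc=[6, 8, 4]
7: 0x1b (blk 6, set 0) → VC-HIT  vc=[14, 8, 4]
8: 0x19 (blk 6, set 0) → L1-HIT  vc=[14, 8, 4]
9: 0x18 (blk 6, set 0) → L1-HIT  vc=[14, 8, 4]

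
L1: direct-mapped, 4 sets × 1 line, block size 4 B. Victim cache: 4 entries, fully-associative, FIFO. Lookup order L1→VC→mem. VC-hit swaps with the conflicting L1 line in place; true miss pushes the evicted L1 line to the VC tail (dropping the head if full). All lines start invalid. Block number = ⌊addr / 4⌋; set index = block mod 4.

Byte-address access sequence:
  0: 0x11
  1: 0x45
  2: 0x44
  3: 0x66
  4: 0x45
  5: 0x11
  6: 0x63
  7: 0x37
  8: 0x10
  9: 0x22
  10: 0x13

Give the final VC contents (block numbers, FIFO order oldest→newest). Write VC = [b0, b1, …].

VC = [25, 24, 17, 8]

#0 0x11→b4/s0 MISS; vc=[]
#1 0x45→b17/s1 MISS; vc=[]
#2 0x44→b17/s1 L1-HIT; vc=[]
#3 0x66→b25/s1 MISS; vc=[17]
#4 0x45→b17/s1 VC-HIT; vc=[25]
#5 0x11→b4/s0 L1-HIT; vc=[25]
#6 0x63→b24/s0 MISS; vc=[25,4]
#7 0x37→b13/s1 MISS; vc=[25,4,17]
#8 0x10→b4/s0 VC-HIT; vc=[25,24,17]
#9 0x22→b8/s0 MISS; vc=[25,24,17,4]
#10 0x13→b4/s0 VC-HIT; vc=[25,24,17,8]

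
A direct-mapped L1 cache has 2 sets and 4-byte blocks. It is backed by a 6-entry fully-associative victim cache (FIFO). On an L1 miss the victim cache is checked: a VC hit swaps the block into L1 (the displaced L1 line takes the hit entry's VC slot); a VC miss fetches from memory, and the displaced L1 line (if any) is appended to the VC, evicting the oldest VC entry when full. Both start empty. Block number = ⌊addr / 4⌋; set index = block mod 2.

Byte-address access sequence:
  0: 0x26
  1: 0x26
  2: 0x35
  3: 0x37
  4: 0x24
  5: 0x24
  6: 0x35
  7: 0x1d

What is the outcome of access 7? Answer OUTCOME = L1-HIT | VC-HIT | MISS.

0: 0x26 (blk 9, set 1) → MISS  vc=[]
1: 0x26 (blk 9, set 1) → L1-HIT  vc=[]
2: 0x35 (blk 13, set 1) → MISS  vc=[9]
3: 0x37 (blk 13, set 1) → L1-HIT  vc=[9]
4: 0x24 (blk 9, set 1) → VC-HIT  vc=[13]
5: 0x24 (blk 9, set 1) → L1-HIT  vc=[13]
6: 0x35 (blk 13, set 1) → VC-HIT  vc=[9]
7: 0x1d (blk 7, set 1) → MISS  vc=[9, 13]

OUTCOME = MISS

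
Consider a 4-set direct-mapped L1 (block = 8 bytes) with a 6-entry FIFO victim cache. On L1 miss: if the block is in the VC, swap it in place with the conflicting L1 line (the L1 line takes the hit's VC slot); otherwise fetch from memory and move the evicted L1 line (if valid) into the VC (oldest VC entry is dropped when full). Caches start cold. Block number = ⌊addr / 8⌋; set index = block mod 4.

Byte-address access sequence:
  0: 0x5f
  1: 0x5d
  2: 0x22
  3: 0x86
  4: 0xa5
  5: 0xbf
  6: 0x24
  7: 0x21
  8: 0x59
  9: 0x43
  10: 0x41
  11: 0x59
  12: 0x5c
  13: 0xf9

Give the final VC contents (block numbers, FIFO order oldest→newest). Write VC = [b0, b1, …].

#0 0x5f→b11/s3 MISS; vc=[]
#1 0x5d→b11/s3 L1-HIT; vc=[]
#2 0x22→b4/s0 MISS; vc=[]
#3 0x86→b16/s0 MISS; vc=[4]
#4 0xa5→b20/s0 MISS; vc=[4,16]
#5 0xbf→b23/s3 MISS; vc=[4,16,11]
#6 0x24→b4/s0 VC-HIT; vc=[20,16,11]
#7 0x21→b4/s0 L1-HIT; vc=[20,16,11]
#8 0x59→b11/s3 VC-HIT; vc=[20,16,23]
#9 0x43→b8/s0 MISS; vc=[20,16,23,4]
#10 0x41→b8/s0 L1-HIT; vc=[20,16,23,4]
#11 0x59→b11/s3 L1-HIT; vc=[20,16,23,4]
#12 0x5c→b11/s3 L1-HIT; vc=[20,16,23,4]
#13 0xf9→b31/s3 MISS; vc=[20,16,23,4,11]

VC = [20, 16, 23, 4, 11]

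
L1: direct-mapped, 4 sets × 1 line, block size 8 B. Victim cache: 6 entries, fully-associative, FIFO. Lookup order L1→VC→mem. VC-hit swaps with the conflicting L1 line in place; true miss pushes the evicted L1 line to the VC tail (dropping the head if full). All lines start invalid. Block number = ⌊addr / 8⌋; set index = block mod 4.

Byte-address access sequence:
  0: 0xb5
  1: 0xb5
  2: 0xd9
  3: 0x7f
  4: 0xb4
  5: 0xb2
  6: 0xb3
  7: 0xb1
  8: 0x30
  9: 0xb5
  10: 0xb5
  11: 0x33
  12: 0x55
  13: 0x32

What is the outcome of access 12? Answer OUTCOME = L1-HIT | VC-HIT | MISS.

OUTCOME = MISS

0: 0xb5 (blk 22, set 2) → MISS  vc=[]
1: 0xb5 (blk 22, set 2) → L1-HIT  vc=[]
2: 0xd9 (blk 27, set 3) → MISS  vc=[]
3: 0x7f (blk 15, set 3) → MISS  vc=[27]
4: 0xb4 (blk 22, set 2) → L1-HIT  vc=[27]
5: 0xb2 (blk 22, set 2) → L1-HIT  vc=[27]
6: 0xb3 (blk 22, set 2) → L1-HIT  vc=[27]
7: 0xb1 (blk 22, set 2) → L1-HIT  vc=[27]
8: 0x30 (blk 6, set 2) → MISS  vc=[27, 22]
9: 0xb5 (blk 22, set 2) → VC-HIT  vc=[27, 6]
10: 0xb5 (blk 22, set 2) → L1-HIT  vc=[27, 6]
11: 0x33 (blk 6, set 2) → VC-HIT  vc=[27, 22]
12: 0x55 (blk 10, set 2) → MISS  vc=[27, 22, 6]
13: 0x32 (blk 6, set 2) → VC-HIT  vc=[27, 22, 10]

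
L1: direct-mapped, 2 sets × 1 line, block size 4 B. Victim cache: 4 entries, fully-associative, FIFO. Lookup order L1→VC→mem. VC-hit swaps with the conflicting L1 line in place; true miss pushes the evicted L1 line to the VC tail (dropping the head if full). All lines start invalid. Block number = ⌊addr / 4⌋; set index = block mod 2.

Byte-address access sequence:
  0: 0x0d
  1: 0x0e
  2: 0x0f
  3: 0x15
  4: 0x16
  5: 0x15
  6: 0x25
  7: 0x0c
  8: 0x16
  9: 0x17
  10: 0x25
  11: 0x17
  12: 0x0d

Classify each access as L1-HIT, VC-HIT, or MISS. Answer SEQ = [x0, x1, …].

#0 0xd→b3/s1 MISS; vc=[]
#1 0xe→b3/s1 L1-HIT; vc=[]
#2 0xf→b3/s1 L1-HIT; vc=[]
#3 0x15→b5/s1 MISS; vc=[3]
#4 0x16→b5/s1 L1-HIT; vc=[3]
#5 0x15→b5/s1 L1-HIT; vc=[3]
#6 0x25→b9/s1 MISS; vc=[3,5]
#7 0xc→b3/s1 VC-HIT; vc=[9,5]
#8 0x16→b5/s1 VC-HIT; vc=[9,3]
#9 0x17→b5/s1 L1-HIT; vc=[9,3]
#10 0x25→b9/s1 VC-HIT; vc=[5,3]
#11 0x17→b5/s1 VC-HIT; vc=[9,3]
#12 0xd→b3/s1 VC-HIT; vc=[9,5]

SEQ = [MISS, L1-HIT, L1-HIT, MISS, L1-HIT, L1-HIT, MISS, VC-HIT, VC-HIT, L1-HIT, VC-HIT, VC-HIT, VC-HIT]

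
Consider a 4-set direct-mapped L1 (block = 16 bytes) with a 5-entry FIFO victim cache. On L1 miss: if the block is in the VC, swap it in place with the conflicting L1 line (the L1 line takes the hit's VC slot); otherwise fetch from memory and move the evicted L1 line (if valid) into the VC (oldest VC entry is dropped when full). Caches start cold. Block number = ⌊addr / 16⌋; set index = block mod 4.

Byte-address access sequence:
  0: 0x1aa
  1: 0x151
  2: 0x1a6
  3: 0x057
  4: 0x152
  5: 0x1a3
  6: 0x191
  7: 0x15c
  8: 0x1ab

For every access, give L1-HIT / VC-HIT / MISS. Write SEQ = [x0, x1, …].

  [0] addr=0x1aa blk=26 s=2: MISS | VC []
  [1] addr=0x151 blk=21 s=1: MISS | VC []
  [2] addr=0x1a6 blk=26 s=2: L1-HIT | VC []
  [3] addr=0x57 blk=5 s=1: MISS | VC [21]
  [4] addr=0x152 blk=21 s=1: VC-HIT | VC [5]
  [5] addr=0x1a3 blk=26 s=2: L1-HIT | VC [5]
  [6] addr=0x191 blk=25 s=1: MISS | VC [5, 21]
  [7] addr=0x15c blk=21 s=1: VC-HIT | VC [5, 25]
  [8] addr=0x1ab blk=26 s=2: L1-HIT | VC [5, 25]

SEQ = [MISS, MISS, L1-HIT, MISS, VC-HIT, L1-HIT, MISS, VC-HIT, L1-HIT]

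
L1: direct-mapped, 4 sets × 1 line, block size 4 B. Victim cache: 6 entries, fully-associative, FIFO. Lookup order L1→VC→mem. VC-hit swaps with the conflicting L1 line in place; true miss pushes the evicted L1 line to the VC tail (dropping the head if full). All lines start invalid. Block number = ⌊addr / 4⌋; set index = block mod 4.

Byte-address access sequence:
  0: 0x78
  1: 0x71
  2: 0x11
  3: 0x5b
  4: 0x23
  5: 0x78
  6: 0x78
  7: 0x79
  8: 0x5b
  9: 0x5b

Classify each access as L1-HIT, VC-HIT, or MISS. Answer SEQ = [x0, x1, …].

  [0] addr=0x78 blk=30 s=2: MISS | VC []
  [1] addr=0x71 blk=28 s=0: MISS | VC []
  [2] addr=0x11 blk=4 s=0: MISS | VC [28]
  [3] addr=0x5b blk=22 s=2: MISS | VC [28, 30]
  [4] addr=0x23 blk=8 s=0: MISS | VC [28, 30, 4]
  [5] addr=0x78 blk=30 s=2: VC-HIT | VC [28, 22, 4]
  [6] addr=0x78 blk=30 s=2: L1-HIT | VC [28, 22, 4]
  [7] addr=0x79 blk=30 s=2: L1-HIT | VC [28, 22, 4]
  [8] addr=0x5b blk=22 s=2: VC-HIT | VC [28, 30, 4]
  [9] addr=0x5b blk=22 s=2: L1-HIT | VC [28, 30, 4]

SEQ = [MISS, MISS, MISS, MISS, MISS, VC-HIT, L1-HIT, L1-HIT, VC-HIT, L1-HIT]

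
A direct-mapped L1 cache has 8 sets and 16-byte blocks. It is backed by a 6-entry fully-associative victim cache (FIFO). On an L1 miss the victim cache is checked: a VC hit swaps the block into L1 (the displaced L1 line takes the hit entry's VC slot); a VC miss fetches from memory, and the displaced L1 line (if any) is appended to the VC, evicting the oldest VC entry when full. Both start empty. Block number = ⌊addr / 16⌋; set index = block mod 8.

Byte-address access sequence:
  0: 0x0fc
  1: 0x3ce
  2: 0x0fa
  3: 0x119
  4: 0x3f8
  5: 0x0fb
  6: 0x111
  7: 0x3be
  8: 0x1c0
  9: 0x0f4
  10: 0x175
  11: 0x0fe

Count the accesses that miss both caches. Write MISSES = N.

MISSES = 7

#0 0xfc→b15/s7 MISS; vc=[]
#1 0x3ce→b60/s4 MISS; vc=[]
#2 0xfa→b15/s7 L1-HIT; vc=[]
#3 0x119→b17/s1 MISS; vc=[]
#4 0x3f8→b63/s7 MISS; vc=[15]
#5 0xfb→b15/s7 VC-HIT; vc=[63]
#6 0x111→b17/s1 L1-HIT; vc=[63]
#7 0x3be→b59/s3 MISS; vc=[63]
#8 0x1c0→b28/s4 MISS; vc=[63,60]
#9 0xf4→b15/s7 L1-HIT; vc=[63,60]
#10 0x175→b23/s7 MISS; vc=[63,60,15]
#11 0xfe→b15/s7 VC-HIT; vc=[63,60,23]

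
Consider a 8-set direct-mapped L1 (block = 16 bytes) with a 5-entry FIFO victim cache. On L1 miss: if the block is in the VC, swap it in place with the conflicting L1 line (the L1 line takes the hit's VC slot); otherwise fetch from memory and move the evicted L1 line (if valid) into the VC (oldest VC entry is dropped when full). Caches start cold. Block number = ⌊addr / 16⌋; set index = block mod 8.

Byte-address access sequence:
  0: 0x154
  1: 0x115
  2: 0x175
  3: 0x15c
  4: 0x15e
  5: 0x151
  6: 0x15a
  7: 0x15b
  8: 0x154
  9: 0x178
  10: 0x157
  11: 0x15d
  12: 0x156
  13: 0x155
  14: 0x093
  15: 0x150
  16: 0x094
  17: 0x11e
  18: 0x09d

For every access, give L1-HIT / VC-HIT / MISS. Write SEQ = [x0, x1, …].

  [0] addr=0x154 blk=21 s=5: MISS | VC []
  [1] addr=0x115 blk=17 s=1: MISS | VC []
  [2] addr=0x175 blk=23 s=7: MISS | VC []
  [3] addr=0x15c blk=21 s=5: L1-HIT | VC []
  [4] addr=0x15e blk=21 s=5: L1-HIT | VC []
  [5] addr=0x151 blk=21 s=5: L1-HIT | VC []
  [6] addr=0x15a blk=21 s=5: L1-HIT | VC []
  [7] addr=0x15b blk=21 s=5: L1-HIT | VC []
  [8] addr=0x154 blk=21 s=5: L1-HIT | VC []
  [9] addr=0x178 blk=23 s=7: L1-HIT | VC []
  [10] addr=0x157 blk=21 s=5: L1-HIT | VC []
  [11] addr=0x15d blk=21 s=5: L1-HIT | VC []
  [12] addr=0x156 blk=21 s=5: L1-HIT | VC []
  [13] addr=0x155 blk=21 s=5: L1-HIT | VC []
  [14] addr=0x93 blk=9 s=1: MISS | VC [17]
  [15] addr=0x150 blk=21 s=5: L1-HIT | VC [17]
  [16] addr=0x94 blk=9 s=1: L1-HIT | VC [17]
  [17] addr=0x11e blk=17 s=1: VC-HIT | VC [9]
  [18] addr=0x9d blk=9 s=1: VC-HIT | VC [17]

SEQ = [MISS, MISS, MISS, L1-HIT, L1-HIT, L1-HIT, L1-HIT, L1-HIT, L1-HIT, L1-HIT, L1-HIT, L1-HIT, L1-HIT, L1-HIT, MISS, L1-HIT, L1-HIT, VC-HIT, VC-HIT]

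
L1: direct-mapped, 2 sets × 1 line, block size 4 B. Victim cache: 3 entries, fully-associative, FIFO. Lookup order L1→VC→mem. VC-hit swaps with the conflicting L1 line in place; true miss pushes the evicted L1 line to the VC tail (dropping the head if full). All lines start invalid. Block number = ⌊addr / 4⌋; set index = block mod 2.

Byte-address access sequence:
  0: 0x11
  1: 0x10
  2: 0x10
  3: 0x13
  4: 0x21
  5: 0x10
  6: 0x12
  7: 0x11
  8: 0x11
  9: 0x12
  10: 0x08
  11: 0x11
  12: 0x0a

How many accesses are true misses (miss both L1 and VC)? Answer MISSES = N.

  [0] addr=0x11 blk=4 s=0: MISS | VC []
  [1] addr=0x10 blk=4 s=0: L1-HIT | VC []
  [2] addr=0x10 blk=4 s=0: L1-HIT | VC []
  [3] addr=0x13 blk=4 s=0: L1-HIT | VC []
  [4] addr=0x21 blk=8 s=0: MISS | VC [4]
  [5] addr=0x10 blk=4 s=0: VC-HIT | VC [8]
  [6] addr=0x12 blk=4 s=0: L1-HIT | VC [8]
  [7] addr=0x11 blk=4 s=0: L1-HIT | VC [8]
  [8] addr=0x11 blk=4 s=0: L1-HIT | VC [8]
  [9] addr=0x12 blk=4 s=0: L1-HIT | VC [8]
  [10] addr=0x8 blk=2 s=0: MISS | VC [8, 4]
  [11] addr=0x11 blk=4 s=0: VC-HIT | VC [8, 2]
  [12] addr=0xa blk=2 s=0: VC-HIT | VC [8, 4]

MISSES = 3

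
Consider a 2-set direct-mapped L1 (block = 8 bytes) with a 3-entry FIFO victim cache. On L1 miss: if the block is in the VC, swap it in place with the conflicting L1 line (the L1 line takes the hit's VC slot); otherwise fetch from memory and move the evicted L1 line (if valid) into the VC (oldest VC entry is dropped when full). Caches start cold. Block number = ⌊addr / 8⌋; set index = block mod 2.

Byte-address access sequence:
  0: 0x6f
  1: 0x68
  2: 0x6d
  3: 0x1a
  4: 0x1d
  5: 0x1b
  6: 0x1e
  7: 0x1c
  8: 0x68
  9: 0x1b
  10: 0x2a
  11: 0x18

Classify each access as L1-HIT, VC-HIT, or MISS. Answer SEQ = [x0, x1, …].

SEQ = [MISS, L1-HIT, L1-HIT, MISS, L1-HIT, L1-HIT, L1-HIT, L1-HIT, VC-HIT, VC-HIT, MISS, VC-HIT]

  [0] addr=0x6f blk=13 s=1: MISS | VC []
  [1] addr=0x68 blk=13 s=1: L1-HIT | VC []
  [2] addr=0x6d blk=13 s=1: L1-HIT | VC []
  [3] addr=0x1a blk=3 s=1: MISS | VC [13]
  [4] addr=0x1d blk=3 s=1: L1-HIT | VC [13]
  [5] addr=0x1b blk=3 s=1: L1-HIT | VC [13]
  [6] addr=0x1e blk=3 s=1: L1-HIT | VC [13]
  [7] addr=0x1c blk=3 s=1: L1-HIT | VC [13]
  [8] addr=0x68 blk=13 s=1: VC-HIT | VC [3]
  [9] addr=0x1b blk=3 s=1: VC-HIT | VC [13]
  [10] addr=0x2a blk=5 s=1: MISS | VC [13, 3]
  [11] addr=0x18 blk=3 s=1: VC-HIT | VC [13, 5]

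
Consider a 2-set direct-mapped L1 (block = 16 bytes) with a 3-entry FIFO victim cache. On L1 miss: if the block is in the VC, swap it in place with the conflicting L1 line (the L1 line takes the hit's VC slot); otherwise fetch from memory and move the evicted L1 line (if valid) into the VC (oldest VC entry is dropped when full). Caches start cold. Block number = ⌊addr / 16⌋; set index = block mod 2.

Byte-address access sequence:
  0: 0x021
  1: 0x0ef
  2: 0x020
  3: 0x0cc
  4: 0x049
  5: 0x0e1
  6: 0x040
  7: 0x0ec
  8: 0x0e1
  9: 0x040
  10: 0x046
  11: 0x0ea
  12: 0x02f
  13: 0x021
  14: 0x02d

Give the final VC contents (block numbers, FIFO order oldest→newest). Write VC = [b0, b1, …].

VC = [4, 14, 12]

  [0] addr=0x21 blk=2 s=0: MISS | VC []
  [1] addr=0xef blk=14 s=0: MISS | VC [2]
  [2] addr=0x20 blk=2 s=0: VC-HIT | VC [14]
  [3] addr=0xcc blk=12 s=0: MISS | VC [14, 2]
  [4] addr=0x49 blk=4 s=0: MISS | VC [14, 2, 12]
  [5] addr=0xe1 blk=14 s=0: VC-HIT | VC [4, 2, 12]
  [6] addr=0x40 blk=4 s=0: VC-HIT | VC [14, 2, 12]
  [7] addr=0xec blk=14 s=0: VC-HIT | VC [4, 2, 12]
  [8] addr=0xe1 blk=14 s=0: L1-HIT | VC [4, 2, 12]
  [9] addr=0x40 blk=4 s=0: VC-HIT | VC [14, 2, 12]
  [10] addr=0x46 blk=4 s=0: L1-HIT | VC [14, 2, 12]
  [11] addr=0xea blk=14 s=0: VC-HIT | VC [4, 2, 12]
  [12] addr=0x2f blk=2 s=0: VC-HIT | VC [4, 14, 12]
  [13] addr=0x21 blk=2 s=0: L1-HIT | VC [4, 14, 12]
  [14] addr=0x2d blk=2 s=0: L1-HIT | VC [4, 14, 12]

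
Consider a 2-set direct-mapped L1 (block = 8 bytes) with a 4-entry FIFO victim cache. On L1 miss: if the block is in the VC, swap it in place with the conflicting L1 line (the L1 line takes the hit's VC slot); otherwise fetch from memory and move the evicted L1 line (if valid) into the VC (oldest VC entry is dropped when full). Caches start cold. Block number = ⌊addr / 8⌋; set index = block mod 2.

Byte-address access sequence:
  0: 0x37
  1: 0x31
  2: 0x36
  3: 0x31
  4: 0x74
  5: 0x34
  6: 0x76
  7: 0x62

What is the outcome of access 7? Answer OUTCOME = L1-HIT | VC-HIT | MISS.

0: 0x37 (blk 6, set 0) → MISS  vc=[]
1: 0x31 (blk 6, set 0) → L1-HIT  vc=[]
2: 0x36 (blk 6, set 0) → L1-HIT  vc=[]
3: 0x31 (blk 6, set 0) → L1-HIT  vc=[]
4: 0x74 (blk 14, set 0) → MISS  vc=[6]
5: 0x34 (blk 6, set 0) → VC-HIT  vc=[14]
6: 0x76 (blk 14, set 0) → VC-HIT  vc=[6]
7: 0x62 (blk 12, set 0) → MISS  vc=[6, 14]

OUTCOME = MISS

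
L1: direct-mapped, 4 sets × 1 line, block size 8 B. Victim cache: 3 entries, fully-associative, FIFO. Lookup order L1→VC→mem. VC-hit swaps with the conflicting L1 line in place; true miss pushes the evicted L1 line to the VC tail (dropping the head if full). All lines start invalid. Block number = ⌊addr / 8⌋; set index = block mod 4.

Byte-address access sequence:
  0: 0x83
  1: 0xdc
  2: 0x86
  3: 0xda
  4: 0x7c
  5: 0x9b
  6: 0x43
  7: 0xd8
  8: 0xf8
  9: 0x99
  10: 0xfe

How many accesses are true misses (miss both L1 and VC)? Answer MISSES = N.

MISSES = 7

  [0] addr=0x83 blk=16 s=0: MISS | VC []
  [1] addr=0xdc blk=27 s=3: MISS | VC []
  [2] addr=0x86 blk=16 s=0: L1-HIT | VC []
  [3] addr=0xda blk=27 s=3: L1-HIT | VC []
  [4] addr=0x7c blk=15 s=3: MISS | VC [27]
  [5] addr=0x9b blk=19 s=3: MISS | VC [27, 15]
  [6] addr=0x43 blk=8 s=0: MISS | VC [27, 15, 16]
  [7] addr=0xd8 blk=27 s=3: VC-HIT | VC [19, 15, 16]
  [8] addr=0xf8 blk=31 s=3: MISS | VC [15, 16, 27]
  [9] addr=0x99 blk=19 s=3: MISS | VC [16, 27, 31]
  [10] addr=0xfe blk=31 s=3: VC-HIT | VC [16, 27, 19]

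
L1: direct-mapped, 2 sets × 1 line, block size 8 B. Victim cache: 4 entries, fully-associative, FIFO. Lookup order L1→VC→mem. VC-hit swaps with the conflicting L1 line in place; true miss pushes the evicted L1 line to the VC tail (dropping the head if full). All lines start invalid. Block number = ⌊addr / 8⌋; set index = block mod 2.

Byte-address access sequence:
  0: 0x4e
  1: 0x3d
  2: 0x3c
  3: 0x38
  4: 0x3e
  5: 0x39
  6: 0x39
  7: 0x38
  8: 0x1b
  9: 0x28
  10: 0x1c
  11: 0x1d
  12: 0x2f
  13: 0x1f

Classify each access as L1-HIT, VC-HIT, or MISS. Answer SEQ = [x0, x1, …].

SEQ = [MISS, MISS, L1-HIT, L1-HIT, L1-HIT, L1-HIT, L1-HIT, L1-HIT, MISS, MISS, VC-HIT, L1-HIT, VC-HIT, VC-HIT]

#0 0x4e→b9/s1 MISS; vc=[]
#1 0x3d→b7/s1 MISS; vc=[9]
#2 0x3c→b7/s1 L1-HIT; vc=[9]
#3 0x38→b7/s1 L1-HIT; vc=[9]
#4 0x3e→b7/s1 L1-HIT; vc=[9]
#5 0x39→b7/s1 L1-HIT; vc=[9]
#6 0x39→b7/s1 L1-HIT; vc=[9]
#7 0x38→b7/s1 L1-HIT; vc=[9]
#8 0x1b→b3/s1 MISS; vc=[9,7]
#9 0x28→b5/s1 MISS; vc=[9,7,3]
#10 0x1c→b3/s1 VC-HIT; vc=[9,7,5]
#11 0x1d→b3/s1 L1-HIT; vc=[9,7,5]
#12 0x2f→b5/s1 VC-HIT; vc=[9,7,3]
#13 0x1f→b3/s1 VC-HIT; vc=[9,7,5]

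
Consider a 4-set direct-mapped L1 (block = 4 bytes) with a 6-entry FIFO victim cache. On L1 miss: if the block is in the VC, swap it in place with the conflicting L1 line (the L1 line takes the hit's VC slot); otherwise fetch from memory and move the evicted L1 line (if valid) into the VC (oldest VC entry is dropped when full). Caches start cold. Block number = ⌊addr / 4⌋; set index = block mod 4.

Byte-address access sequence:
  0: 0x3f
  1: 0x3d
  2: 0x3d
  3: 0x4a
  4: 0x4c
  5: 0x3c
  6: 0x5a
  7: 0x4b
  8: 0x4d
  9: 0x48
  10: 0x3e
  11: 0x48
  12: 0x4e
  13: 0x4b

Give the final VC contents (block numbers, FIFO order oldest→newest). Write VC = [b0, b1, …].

VC = [15, 22]

0: 0x3f (blk 15, set 3) → MISS  vc=[]
1: 0x3d (blk 15, set 3) → L1-HIT  vc=[]
2: 0x3d (blk 15, set 3) → L1-HIT  vc=[]
3: 0x4a (blk 18, set 2) → MISS  vc=[]
4: 0x4c (blk 19, set 3) → MISS  vc=[15]
5: 0x3c (blk 15, set 3) → VC-HIT  vc=[19]
6: 0x5a (blk 22, set 2) → MISS  vc=[19, 18]
7: 0x4b (blk 18, set 2) → VC-HIT  vc=[19, 22]
8: 0x4d (blk 19, set 3) → VC-HIT  vc=[15, 22]
9: 0x48 (blk 18, set 2) → L1-HIT  vc=[15, 22]
10: 0x3e (blk 15, set 3) → VC-HIT  vc=[19, 22]
11: 0x48 (blk 18, set 2) → L1-HIT  vc=[19, 22]
12: 0x4e (blk 19, set 3) → VC-HIT  vc=[15, 22]
13: 0x4b (blk 18, set 2) → L1-HIT  vc=[15, 22]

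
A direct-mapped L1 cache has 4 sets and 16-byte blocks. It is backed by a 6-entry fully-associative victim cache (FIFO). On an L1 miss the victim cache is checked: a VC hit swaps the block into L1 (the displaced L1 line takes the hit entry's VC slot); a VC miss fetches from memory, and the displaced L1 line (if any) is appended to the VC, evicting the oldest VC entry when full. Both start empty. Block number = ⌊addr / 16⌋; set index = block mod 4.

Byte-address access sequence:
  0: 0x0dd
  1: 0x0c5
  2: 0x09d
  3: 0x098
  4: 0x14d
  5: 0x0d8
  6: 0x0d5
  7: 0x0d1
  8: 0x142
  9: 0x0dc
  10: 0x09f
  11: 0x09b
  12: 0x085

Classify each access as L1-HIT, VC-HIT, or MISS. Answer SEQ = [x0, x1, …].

SEQ = [MISS, MISS, MISS, L1-HIT, MISS, VC-HIT, L1-HIT, L1-HIT, L1-HIT, L1-HIT, VC-HIT, L1-HIT, MISS]

0: 0xdd (blk 13, set 1) → MISS  vc=[]
1: 0xc5 (blk 12, set 0) → MISS  vc=[]
2: 0x9d (blk 9, set 1) → MISS  vc=[13]
3: 0x98 (blk 9, set 1) → L1-HIT  vc=[13]
4: 0x14d (blk 20, set 0) → MISS  vc=[13, 12]
5: 0xd8 (blk 13, set 1) → VC-HIT  vc=[9, 12]
6: 0xd5 (blk 13, set 1) → L1-HIT  vc=[9, 12]
7: 0xd1 (blk 13, set 1) → L1-HIT  vc=[9, 12]
8: 0x142 (blk 20, set 0) → L1-HIT  vc=[9, 12]
9: 0xdc (blk 13, set 1) → L1-HIT  vc=[9, 12]
10: 0x9f (blk 9, set 1) → VC-HIT  vc=[13, 12]
11: 0x9b (blk 9, set 1) → L1-HIT  vc=[13, 12]
12: 0x85 (blk 8, set 0) → MISS  vc=[13, 12, 20]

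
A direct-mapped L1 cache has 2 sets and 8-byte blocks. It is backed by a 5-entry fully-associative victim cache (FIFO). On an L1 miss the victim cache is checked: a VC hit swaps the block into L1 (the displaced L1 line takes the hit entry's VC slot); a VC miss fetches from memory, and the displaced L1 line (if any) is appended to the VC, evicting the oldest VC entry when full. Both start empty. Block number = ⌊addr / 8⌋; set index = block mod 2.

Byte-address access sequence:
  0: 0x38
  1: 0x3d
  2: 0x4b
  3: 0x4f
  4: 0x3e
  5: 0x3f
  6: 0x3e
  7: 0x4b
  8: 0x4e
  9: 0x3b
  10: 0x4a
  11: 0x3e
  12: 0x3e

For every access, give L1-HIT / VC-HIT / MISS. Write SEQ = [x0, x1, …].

SEQ = [MISS, L1-HIT, MISS, L1-HIT, VC-HIT, L1-HIT, L1-HIT, VC-HIT, L1-HIT, VC-HIT, VC-HIT, VC-HIT, L1-HIT]

  [0] addr=0x38 blk=7 s=1: MISS | VC []
  [1] addr=0x3d blk=7 s=1: L1-HIT | VC []
  [2] addr=0x4b blk=9 s=1: MISS | VC [7]
  [3] addr=0x4f blk=9 s=1: L1-HIT | VC [7]
  [4] addr=0x3e blk=7 s=1: VC-HIT | VC [9]
  [5] addr=0x3f blk=7 s=1: L1-HIT | VC [9]
  [6] addr=0x3e blk=7 s=1: L1-HIT | VC [9]
  [7] addr=0x4b blk=9 s=1: VC-HIT | VC [7]
  [8] addr=0x4e blk=9 s=1: L1-HIT | VC [7]
  [9] addr=0x3b blk=7 s=1: VC-HIT | VC [9]
  [10] addr=0x4a blk=9 s=1: VC-HIT | VC [7]
  [11] addr=0x3e blk=7 s=1: VC-HIT | VC [9]
  [12] addr=0x3e blk=7 s=1: L1-HIT | VC [9]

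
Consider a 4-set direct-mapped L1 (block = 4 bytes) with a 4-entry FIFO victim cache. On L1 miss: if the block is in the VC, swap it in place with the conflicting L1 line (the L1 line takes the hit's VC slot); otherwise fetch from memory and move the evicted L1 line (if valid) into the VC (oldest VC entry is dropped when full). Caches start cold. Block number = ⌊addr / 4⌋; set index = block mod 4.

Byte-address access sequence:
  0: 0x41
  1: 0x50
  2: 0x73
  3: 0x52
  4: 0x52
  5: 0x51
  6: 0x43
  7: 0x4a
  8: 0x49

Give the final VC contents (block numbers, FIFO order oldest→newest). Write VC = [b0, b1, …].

0: 0x41 (blk 16, set 0) → MISS  vc=[]
1: 0x50 (blk 20, set 0) → MISS  vc=[16]
2: 0x73 (blk 28, set 0) → MISS  vc=[16, 20]
3: 0x52 (blk 20, set 0) → VC-HIT  vc=[16, 28]
4: 0x52 (blk 20, set 0) → L1-HIT  vc=[16, 28]
5: 0x51 (blk 20, set 0) → L1-HIT  vc=[16, 28]
6: 0x43 (blk 16, set 0) → VC-HIT  vc=[20, 28]
7: 0x4a (blk 18, set 2) → MISS  vc=[20, 28]
8: 0x49 (blk 18, set 2) → L1-HIT  vc=[20, 28]

VC = [20, 28]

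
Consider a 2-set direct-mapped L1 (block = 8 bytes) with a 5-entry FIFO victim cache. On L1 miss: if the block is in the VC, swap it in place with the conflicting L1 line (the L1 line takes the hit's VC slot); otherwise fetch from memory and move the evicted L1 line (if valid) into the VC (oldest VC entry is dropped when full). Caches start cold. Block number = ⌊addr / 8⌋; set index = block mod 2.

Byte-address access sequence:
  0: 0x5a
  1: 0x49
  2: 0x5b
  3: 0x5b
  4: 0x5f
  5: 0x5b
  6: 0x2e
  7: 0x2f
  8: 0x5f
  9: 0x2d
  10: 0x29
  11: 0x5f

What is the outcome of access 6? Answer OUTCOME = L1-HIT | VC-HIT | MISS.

OUTCOME = MISS

#0 0x5a→b11/s1 MISS; vc=[]
#1 0x49→b9/s1 MISS; vc=[11]
#2 0x5b→b11/s1 VC-HIT; vc=[9]
#3 0x5b→b11/s1 L1-HIT; vc=[9]
#4 0x5f→b11/s1 L1-HIT; vc=[9]
#5 0x5b→b11/s1 L1-HIT; vc=[9]
#6 0x2e→b5/s1 MISS; vc=[9,11]
#7 0x2f→b5/s1 L1-HIT; vc=[9,11]
#8 0x5f→b11/s1 VC-HIT; vc=[9,5]
#9 0x2d→b5/s1 VC-HIT; vc=[9,11]
#10 0x29→b5/s1 L1-HIT; vc=[9,11]
#11 0x5f→b11/s1 VC-HIT; vc=[9,5]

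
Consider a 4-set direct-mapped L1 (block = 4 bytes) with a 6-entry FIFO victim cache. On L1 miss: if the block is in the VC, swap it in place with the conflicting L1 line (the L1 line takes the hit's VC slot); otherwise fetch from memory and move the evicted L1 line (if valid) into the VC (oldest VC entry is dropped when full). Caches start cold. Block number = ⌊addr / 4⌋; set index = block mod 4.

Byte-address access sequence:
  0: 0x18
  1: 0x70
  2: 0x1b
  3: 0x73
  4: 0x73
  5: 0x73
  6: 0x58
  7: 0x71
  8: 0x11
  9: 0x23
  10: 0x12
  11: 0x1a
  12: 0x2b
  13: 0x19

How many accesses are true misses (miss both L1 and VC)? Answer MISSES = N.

#0 0x18→b6/s2 MISS; vc=[]
#1 0x70→b28/s0 MISS; vc=[]
#2 0x1b→b6/s2 L1-HIT; vc=[]
#3 0x73→b28/s0 L1-HIT; vc=[]
#4 0x73→b28/s0 L1-HIT; vc=[]
#5 0x73→b28/s0 L1-HIT; vc=[]
#6 0x58→b22/s2 MISS; vc=[6]
#7 0x71→b28/s0 L1-HIT; vc=[6]
#8 0x11→b4/s0 MISS; vc=[6,28]
#9 0x23→b8/s0 MISS; vc=[6,28,4]
#10 0x12→b4/s0 VC-HIT; vc=[6,28,8]
#11 0x1a→b6/s2 VC-HIT; vc=[22,28,8]
#12 0x2b→b10/s2 MISS; vc=[22,28,8,6]
#13 0x19→b6/s2 VC-HIT; vc=[22,28,8,10]

MISSES = 6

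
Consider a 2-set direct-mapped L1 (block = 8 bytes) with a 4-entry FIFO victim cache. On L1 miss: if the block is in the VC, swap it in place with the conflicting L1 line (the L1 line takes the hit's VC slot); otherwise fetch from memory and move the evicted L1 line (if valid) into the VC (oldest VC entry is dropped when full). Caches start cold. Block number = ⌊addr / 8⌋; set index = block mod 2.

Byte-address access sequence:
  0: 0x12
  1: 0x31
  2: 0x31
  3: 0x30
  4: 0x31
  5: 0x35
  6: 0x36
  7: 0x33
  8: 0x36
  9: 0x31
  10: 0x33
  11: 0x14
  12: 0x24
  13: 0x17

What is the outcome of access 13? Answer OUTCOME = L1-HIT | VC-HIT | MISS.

OUTCOME = VC-HIT

#0 0x12→b2/s0 MISS; vc=[]
#1 0x31→b6/s0 MISS; vc=[2]
#2 0x31→b6/s0 L1-HIT; vc=[2]
#3 0x30→b6/s0 L1-HIT; vc=[2]
#4 0x31→b6/s0 L1-HIT; vc=[2]
#5 0x35→b6/s0 L1-HIT; vc=[2]
#6 0x36→b6/s0 L1-HIT; vc=[2]
#7 0x33→b6/s0 L1-HIT; vc=[2]
#8 0x36→b6/s0 L1-HIT; vc=[2]
#9 0x31→b6/s0 L1-HIT; vc=[2]
#10 0x33→b6/s0 L1-HIT; vc=[2]
#11 0x14→b2/s0 VC-HIT; vc=[6]
#12 0x24→b4/s0 MISS; vc=[6,2]
#13 0x17→b2/s0 VC-HIT; vc=[6,4]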